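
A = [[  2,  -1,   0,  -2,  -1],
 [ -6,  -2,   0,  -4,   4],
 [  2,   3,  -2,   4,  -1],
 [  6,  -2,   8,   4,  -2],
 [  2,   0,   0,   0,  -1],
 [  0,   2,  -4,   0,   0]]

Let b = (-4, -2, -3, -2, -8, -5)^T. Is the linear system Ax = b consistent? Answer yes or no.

no

Row reduce the augmented matrix [A | b].
R2 ← R2 + (3)·R1: [0, -5, 0, -10, 1, -14]
R3 ← R3 − R1: [0, 4, -2, 6, 0, 1]
R4 ← R4 − (3)·R1: [0, 1, 8, 10, 1, 10]
R5 ← R5 − R1: [0, 1, 0, 2, 0, -4]
R3 ← R3 + (4/5)·R2: [0, 0, -2, -2, 4/5, -51/5]
R4 ← R4 + (1/5)·R2: [0, 0, 8, 8, 6/5, 36/5]
R5 ← R5 + (1/5)·R2: [0, 0, 0, 0, 1/5, -34/5]
R6 ← R6 + (2/5)·R2: [0, 0, -4, -4, 2/5, -53/5]
R4 ← R4 + (4)·R3: [0, 0, 0, 0, 22/5, -168/5]
R6 ← R6 − (2)·R3: [0, 0, 0, 0, -6/5, 49/5]
R5 ← R5 − (1/22)·R4: [0, 0, 0, 0, 0, -58/11]
R6 ← R6 + (3/11)·R4: [0, 0, 0, 0, 0, 7/11]
R6 ← R6 + (7/58)·R5: [0, 0, 0, 0, 0, 0]
The echelon form has 5 nonzero rows; the last pivot sits in the augmented column, so rank(A) = 4 but rank([A|b]) = 5.
Since the ranks differ, the system is inconsistent.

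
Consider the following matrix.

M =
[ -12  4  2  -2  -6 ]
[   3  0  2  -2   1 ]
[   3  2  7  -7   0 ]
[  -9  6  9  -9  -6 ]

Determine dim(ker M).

3

Row reduce to echelon form.
R2 ← R2 + (1/4)·R1: [0, 1, 5/2, -5/2, -1/2]
R3 ← R3 + (1/4)·R1: [0, 3, 15/2, -15/2, -3/2]
R4 ← R4 − (3/4)·R1: [0, 3, 15/2, -15/2, -3/2]
R3 ← R3 − (3)·R2: [0, 0, 0, 0, 0]
R4 ← R4 − (3)·R2: [0, 0, 0, 0, 0]
2 nonzero rows, so rank(M) = 2.
M has 5 columns; by rank–nullity, nullity = 5 − 2 = 3.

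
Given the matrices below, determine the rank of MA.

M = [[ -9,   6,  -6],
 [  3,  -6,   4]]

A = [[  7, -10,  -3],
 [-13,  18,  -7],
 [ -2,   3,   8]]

2

First compute MA:
[[-129, 180, -63],
 [ 91, -126,  65]]
Now row reduce the product.
R2 ← R2 + (91/129)·R1: [0, 42/43, 884/43]
2 nonzero rows, so rank(MA) = 2.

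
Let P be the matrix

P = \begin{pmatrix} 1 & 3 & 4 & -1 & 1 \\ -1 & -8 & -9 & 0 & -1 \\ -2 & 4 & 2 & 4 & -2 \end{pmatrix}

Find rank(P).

Row reduce to echelon form.
R2 ← R2 + R1: [0, -5, -5, -1, 0]
R3 ← R3 + (2)·R1: [0, 10, 10, 2, 0]
R3 ← R3 + (2)·R2: [0, 0, 0, 0, 0]
Echelon form has 2 nonzero rows, so rank(P) = 2.

2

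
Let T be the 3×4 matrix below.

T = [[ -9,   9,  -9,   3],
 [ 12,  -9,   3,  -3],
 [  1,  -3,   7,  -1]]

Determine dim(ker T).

2

Row reduce to echelon form.
R2 ← R2 + (4/3)·R1: [0, 3, -9, 1]
R3 ← R3 + (1/9)·R1: [0, -2, 6, -2/3]
R3 ← R3 + (2/3)·R2: [0, 0, 0, 0]
2 nonzero rows, so rank(T) = 2.
T has 4 columns; by rank–nullity, nullity = 4 − 2 = 2.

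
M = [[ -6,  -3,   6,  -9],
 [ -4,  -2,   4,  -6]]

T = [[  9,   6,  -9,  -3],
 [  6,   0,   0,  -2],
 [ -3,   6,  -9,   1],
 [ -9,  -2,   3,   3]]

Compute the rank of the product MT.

First compute MT:
[[ -9,  18, -27,   3],
 [ -6,  12, -18,   2]]
Now row reduce the product.
R2 ← R2 − (2/3)·R1: [0, 0, 0, 0]
1 nonzero row, so rank(MT) = 1.

1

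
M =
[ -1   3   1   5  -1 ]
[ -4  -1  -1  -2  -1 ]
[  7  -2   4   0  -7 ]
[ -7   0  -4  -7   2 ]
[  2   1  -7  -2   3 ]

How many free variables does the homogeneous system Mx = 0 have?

0

Row reduce to echelon form.
R2 ← R2 − (4)·R1: [0, -13, -5, -22, 3]
R3 ← R3 + (7)·R1: [0, 19, 11, 35, -14]
R4 ← R4 − (7)·R1: [0, -21, -11, -42, 9]
R5 ← R5 + (2)·R1: [0, 7, -5, 8, 1]
R3 ← R3 + (19/13)·R2: [0, 0, 48/13, 37/13, -125/13]
R4 ← R4 − (21/13)·R2: [0, 0, -38/13, -84/13, 54/13]
R5 ← R5 + (7/13)·R2: [0, 0, -100/13, -50/13, 34/13]
R4 ← R4 + (19/24)·R3: [0, 0, 0, -101/24, -83/24]
R5 ← R5 + (25/12)·R3: [0, 0, 0, 25/12, -209/12]
R5 ← R5 + (50/101)·R4: [0, 0, 0, 0, -1932/101]
5 nonzero rows, so rank(M) = 5.
M has 5 columns; by rank–nullity, nullity = 5 − 5 = 0.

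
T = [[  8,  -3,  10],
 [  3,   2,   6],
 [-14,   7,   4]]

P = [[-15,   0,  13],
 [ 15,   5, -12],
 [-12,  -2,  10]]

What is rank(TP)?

First compute TP:
[[-285, -35, 240],
 [-87,  -2,  75],
 [267,  27, -226]]
Now row reduce the product.
R2 ← R2 − (29/95)·R1: [0, 165/19, 33/19]
R3 ← R3 + (89/95)·R1: [0, -110/19, -22/19]
R3 ← R3 + (2/3)·R2: [0, 0, 0]
2 nonzero rows, so rank(TP) = 2.

2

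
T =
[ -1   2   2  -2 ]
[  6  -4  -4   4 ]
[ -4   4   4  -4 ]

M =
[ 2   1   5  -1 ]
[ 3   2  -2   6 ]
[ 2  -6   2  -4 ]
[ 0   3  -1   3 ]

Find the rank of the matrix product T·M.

2

First compute TM:
[[  8, -15,  -3,  -1],
 [ -8,  34,  26,  -2],
 [ 12, -32, -16,   0]]
Now row reduce the product.
R2 ← R2 + R1: [0, 19, 23, -3]
R3 ← R3 − (3/2)·R1: [0, -19/2, -23/2, 3/2]
R3 ← R3 + (1/2)·R2: [0, 0, 0, 0]
2 nonzero rows, so rank(TM) = 2.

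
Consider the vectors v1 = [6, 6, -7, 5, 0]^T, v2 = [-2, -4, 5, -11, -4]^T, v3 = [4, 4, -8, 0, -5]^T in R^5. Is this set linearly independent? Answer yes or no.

Form the matrix with these vectors as rows and row reduce.
R2 ← R2 + (1/3)·R1: [0, -2, 8/3, -28/3, -4]
R3 ← R3 − (2/3)·R1: [0, 0, -10/3, -10/3, -5]
3 nonzero rows, so the 3 vectors span a space of dimension 3.
Since 3 = 3, the vectors are linearly independent.

yes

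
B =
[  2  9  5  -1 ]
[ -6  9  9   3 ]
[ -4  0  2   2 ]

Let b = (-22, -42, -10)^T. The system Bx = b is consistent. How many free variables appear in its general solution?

Row reduce the augmented matrix [B | b].
R2 ← R2 + (3)·R1: [0, 36, 24, 0, -108]
R3 ← R3 + (2)·R1: [0, 18, 12, 0, -54]
R3 ← R3 − (1/2)·R2: [0, 0, 0, 0, 0]
The echelon form has 2 nonzero rows, and every pivot lies in the first 4 columns, so rank(B) = rank([B|b]) = 2.
The system is consistent.
Free variables = (unknowns) − (rank) = 4 − 2 = 2.

2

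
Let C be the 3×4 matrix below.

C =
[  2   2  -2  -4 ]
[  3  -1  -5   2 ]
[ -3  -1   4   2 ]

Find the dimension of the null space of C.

Row reduce to echelon form.
R2 ← R2 − (3/2)·R1: [0, -4, -2, 8]
R3 ← R3 + (3/2)·R1: [0, 2, 1, -4]
R3 ← R3 + (1/2)·R2: [0, 0, 0, 0]
2 nonzero rows, so rank(C) = 2.
C has 4 columns; by rank–nullity, nullity = 4 − 2 = 2.

2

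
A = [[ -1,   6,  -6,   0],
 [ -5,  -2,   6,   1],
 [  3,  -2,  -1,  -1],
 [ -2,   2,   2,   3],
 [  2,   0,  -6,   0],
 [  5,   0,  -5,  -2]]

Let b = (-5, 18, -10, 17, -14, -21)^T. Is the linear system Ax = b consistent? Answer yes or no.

yes

Row reduce the augmented matrix [A | b].
R2 ← R2 − (5)·R1: [0, -32, 36, 1, 43]
R3 ← R3 + (3)·R1: [0, 16, -19, -1, -25]
R4 ← R4 − (2)·R1: [0, -10, 14, 3, 27]
R5 ← R5 + (2)·R1: [0, 12, -18, 0, -24]
R6 ← R6 + (5)·R1: [0, 30, -35, -2, -46]
R3 ← R3 + (1/2)·R2: [0, 0, -1, -1/2, -7/2]
R4 ← R4 − (5/16)·R2: [0, 0, 11/4, 43/16, 217/16]
R5 ← R5 + (3/8)·R2: [0, 0, -9/2, 3/8, -63/8]
R6 ← R6 + (15/16)·R2: [0, 0, -5/4, -17/16, -91/16]
R4 ← R4 + (11/4)·R3: [0, 0, 0, 21/16, 63/16]
R5 ← R5 − (9/2)·R3: [0, 0, 0, 21/8, 63/8]
R6 ← R6 − (5/4)·R3: [0, 0, 0, -7/16, -21/16]
R5 ← R5 − (2)·R4: [0, 0, 0, 0, 0]
R6 ← R6 + (1/3)·R4: [0, 0, 0, 0, 0]
The echelon form has 4 nonzero rows, and every pivot lies in the first 4 columns, so rank(A) = rank([A|b]) = 4.
The system is consistent.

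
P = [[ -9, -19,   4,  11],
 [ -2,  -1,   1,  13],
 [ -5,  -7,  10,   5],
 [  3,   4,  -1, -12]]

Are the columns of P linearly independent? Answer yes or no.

Row reduce P to echelon form.
R2 ← R2 − (2/9)·R1: [0, 29/9, 1/9, 95/9]
R3 ← R3 − (5/9)·R1: [0, 32/9, 70/9, -10/9]
R4 ← R4 + (1/3)·R1: [0, -7/3, 1/3, -25/3]
R3 ← R3 − (32/29)·R2: [0, 0, 222/29, -370/29]
R4 ← R4 + (21/29)·R2: [0, 0, 12/29, -20/29]
R4 ← R4 − (2/37)·R3: [0, 0, 0, 0]
3 pivots among 4 columns.
Only 3 < 4 pivot columns, so the columns are linearly dependent.

no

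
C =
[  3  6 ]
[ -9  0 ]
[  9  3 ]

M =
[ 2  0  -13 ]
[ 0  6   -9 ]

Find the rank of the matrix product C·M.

First compute CM:
[[  6,  36, -93],
 [-18,   0, 117],
 [ 18,  18, -144]]
Now row reduce the product.
R2 ← R2 + (3)·R1: [0, 108, -162]
R3 ← R3 − (3)·R1: [0, -90, 135]
R3 ← R3 + (5/6)·R2: [0, 0, 0]
2 nonzero rows, so rank(CM) = 2.

2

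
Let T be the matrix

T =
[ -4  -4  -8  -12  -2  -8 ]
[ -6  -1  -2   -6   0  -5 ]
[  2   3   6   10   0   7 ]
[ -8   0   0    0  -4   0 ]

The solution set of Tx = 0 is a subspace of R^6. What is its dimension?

3

Row reduce to echelon form.
R2 ← R2 − (3/2)·R1: [0, 5, 10, 12, 3, 7]
R3 ← R3 + (1/2)·R1: [0, 1, 2, 4, -1, 3]
R4 ← R4 − (2)·R1: [0, 8, 16, 24, 0, 16]
R3 ← R3 − (1/5)·R2: [0, 0, 0, 8/5, -8/5, 8/5]
R4 ← R4 − (8/5)·R2: [0, 0, 0, 24/5, -24/5, 24/5]
R4 ← R4 − (3)·R3: [0, 0, 0, 0, 0, 0]
3 nonzero rows, so rank(T) = 3.
T has 6 columns; by rank–nullity, nullity = 6 − 3 = 3.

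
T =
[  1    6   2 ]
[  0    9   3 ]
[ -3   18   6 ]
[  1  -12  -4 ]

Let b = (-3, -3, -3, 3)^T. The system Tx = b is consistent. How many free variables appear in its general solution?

1

Row reduce the augmented matrix [T | b].
R3 ← R3 + (3)·R1: [0, 36, 12, -12]
R4 ← R4 − R1: [0, -18, -6, 6]
R3 ← R3 − (4)·R2: [0, 0, 0, 0]
R4 ← R4 + (2)·R2: [0, 0, 0, 0]
The echelon form has 2 nonzero rows, and every pivot lies in the first 3 columns, so rank(T) = rank([T|b]) = 2.
The system is consistent.
Free variables = (unknowns) − (rank) = 3 − 2 = 1.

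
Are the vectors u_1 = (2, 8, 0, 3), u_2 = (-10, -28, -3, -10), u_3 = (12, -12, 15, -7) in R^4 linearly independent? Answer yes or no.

no

Form the matrix with these vectors as rows and row reduce.
R2 ← R2 + (5)·R1: [0, 12, -3, 5]
R3 ← R3 − (6)·R1: [0, -60, 15, -25]
R3 ← R3 + (5)·R2: [0, 0, 0, 0]
2 nonzero rows, so the 3 vectors span a space of dimension 2.
Since 2 < 3, the vectors are linearly dependent.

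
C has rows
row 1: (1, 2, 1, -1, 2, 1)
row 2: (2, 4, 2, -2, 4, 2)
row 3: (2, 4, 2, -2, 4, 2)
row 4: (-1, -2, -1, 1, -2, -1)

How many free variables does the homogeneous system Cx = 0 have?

Row reduce to echelon form.
R2 ← R2 − (2)·R1: [0, 0, 0, 0, 0, 0]
R3 ← R3 − (2)·R1: [0, 0, 0, 0, 0, 0]
R4 ← R4 + R1: [0, 0, 0, 0, 0, 0]
1 nonzero row, so rank(C) = 1.
C has 6 columns; by rank–nullity, nullity = 6 − 1 = 5.

5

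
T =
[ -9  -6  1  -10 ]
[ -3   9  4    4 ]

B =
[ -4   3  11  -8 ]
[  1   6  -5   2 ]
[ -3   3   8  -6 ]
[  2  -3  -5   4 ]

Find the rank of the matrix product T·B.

2

First compute TB:
[[  7, -30, -11,  14],
 [ 17,  45, -66,  34]]
Now row reduce the product.
R2 ← R2 − (17/7)·R1: [0, 825/7, -275/7, 0]
2 nonzero rows, so rank(TB) = 2.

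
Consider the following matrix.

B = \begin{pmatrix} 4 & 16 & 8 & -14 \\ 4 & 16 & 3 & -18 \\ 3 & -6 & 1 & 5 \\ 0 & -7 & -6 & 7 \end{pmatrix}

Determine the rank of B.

4

Row reduce to echelon form.
R2 ← R2 − R1: [0, 0, -5, -4]
R3 ← R3 − (3/4)·R1: [0, -18, -5, 31/2]
Swap R2 ↔ R3
R4 ← R4 − (7/18)·R2: [0, 0, -73/18, 35/36]
R4 ← R4 − (73/90)·R3: [0, 0, 0, 253/60]
Echelon form has 4 nonzero rows, so rank(B) = 4.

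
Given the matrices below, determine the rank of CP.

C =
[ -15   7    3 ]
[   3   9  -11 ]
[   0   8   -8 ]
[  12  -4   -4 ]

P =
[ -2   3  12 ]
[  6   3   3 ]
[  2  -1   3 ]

First compute CP:
[[ 78, -27, -150],
 [ 26,  47,  30],
 [ 32,  32,   0],
 [-56,  28, 120]]
Now row reduce the product.
R2 ← R2 − (1/3)·R1: [0, 56, 80]
R3 ← R3 − (16/39)·R1: [0, 560/13, 800/13]
R4 ← R4 + (28/39)·R1: [0, 112/13, 160/13]
R3 ← R3 − (10/13)·R2: [0, 0, 0]
R4 ← R4 − (2/13)·R2: [0, 0, 0]
2 nonzero rows, so rank(CP) = 2.

2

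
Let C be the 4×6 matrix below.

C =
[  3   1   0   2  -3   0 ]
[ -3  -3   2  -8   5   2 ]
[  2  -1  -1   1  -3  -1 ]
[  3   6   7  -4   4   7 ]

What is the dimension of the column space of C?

3

Row reduce to echelon form.
R2 ← R2 + R1: [0, -2, 2, -6, 2, 2]
R3 ← R3 − (2/3)·R1: [0, -5/3, -1, -1/3, -1, -1]
R4 ← R4 − R1: [0, 5, 7, -6, 7, 7]
R3 ← R3 − (5/6)·R2: [0, 0, -8/3, 14/3, -8/3, -8/3]
R4 ← R4 + (5/2)·R2: [0, 0, 12, -21, 12, 12]
R4 ← R4 + (9/2)·R3: [0, 0, 0, 0, 0, 0]
Echelon form has 3 nonzero rows, so rank(C) = 3.
The column space has dimension equal to the rank: 3.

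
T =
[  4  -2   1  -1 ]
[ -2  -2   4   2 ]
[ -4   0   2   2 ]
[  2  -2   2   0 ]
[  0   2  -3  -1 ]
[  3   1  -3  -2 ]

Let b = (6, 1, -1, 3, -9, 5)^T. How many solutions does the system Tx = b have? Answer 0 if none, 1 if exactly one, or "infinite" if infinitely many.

Row reduce the augmented matrix [T | b].
R2 ← R2 + (1/2)·R1: [0, -3, 9/2, 3/2, 4]
R3 ← R3 + R1: [0, -2, 3, 1, 5]
R4 ← R4 − (1/2)·R1: [0, -1, 3/2, 1/2, 0]
R6 ← R6 − (3/4)·R1: [0, 5/2, -15/4, -5/4, 1/2]
R3 ← R3 − (2/3)·R2: [0, 0, 0, 0, 7/3]
R4 ← R4 − (1/3)·R2: [0, 0, 0, 0, -4/3]
R5 ← R5 + (2/3)·R2: [0, 0, 0, 0, -19/3]
R6 ← R6 + (5/6)·R2: [0, 0, 0, 0, 23/6]
R4 ← R4 + (4/7)·R3: [0, 0, 0, 0, 0]
R5 ← R5 + (19/7)·R3: [0, 0, 0, 0, 0]
R6 ← R6 − (23/14)·R3: [0, 0, 0, 0, 0]
The echelon form has 3 nonzero rows; the last pivot sits in the augmented column, so rank(T) = 2 but rank([T|b]) = 3.
Since the ranks differ, the system is inconsistent.
It has no solutions.

0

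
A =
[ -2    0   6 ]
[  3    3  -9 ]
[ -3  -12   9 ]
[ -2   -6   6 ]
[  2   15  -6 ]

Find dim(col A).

Row reduce to echelon form.
R2 ← R2 + (3/2)·R1: [0, 3, 0]
R3 ← R3 − (3/2)·R1: [0, -12, 0]
R4 ← R4 − R1: [0, -6, 0]
R5 ← R5 + R1: [0, 15, 0]
R3 ← R3 + (4)·R2: [0, 0, 0]
R4 ← R4 + (2)·R2: [0, 0, 0]
R5 ← R5 − (5)·R2: [0, 0, 0]
Echelon form has 2 nonzero rows, so rank(A) = 2.
The column space has dimension equal to the rank: 2.

2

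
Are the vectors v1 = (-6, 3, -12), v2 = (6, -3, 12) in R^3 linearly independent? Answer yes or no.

Form the matrix with these vectors as rows and row reduce.
R2 ← R2 + R1: [0, 0, 0]
1 nonzero row, so the 2 vectors span a space of dimension 1.
Since 1 < 2, the vectors are linearly dependent.

no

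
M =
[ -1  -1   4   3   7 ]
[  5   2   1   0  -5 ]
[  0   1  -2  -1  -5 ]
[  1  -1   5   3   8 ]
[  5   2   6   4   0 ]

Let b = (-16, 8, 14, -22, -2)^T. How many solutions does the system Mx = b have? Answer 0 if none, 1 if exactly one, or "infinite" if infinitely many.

infinite

Row reduce the augmented matrix [M | b].
R2 ← R2 + (5)·R1: [0, -3, 21, 15, 30, -72]
R4 ← R4 + R1: [0, -2, 9, 6, 15, -38]
R5 ← R5 + (5)·R1: [0, -3, 26, 19, 35, -82]
R3 ← R3 + (1/3)·R2: [0, 0, 5, 4, 5, -10]
R4 ← R4 − (2/3)·R2: [0, 0, -5, -4, -5, 10]
R5 ← R5 − R2: [0, 0, 5, 4, 5, -10]
R4 ← R4 + R3: [0, 0, 0, 0, 0, 0]
R5 ← R5 − R3: [0, 0, 0, 0, 0, 0]
The echelon form has 3 nonzero rows, and every pivot lies in the first 5 columns, so rank(M) = rank([M|b]) = 3.
The system is consistent.
rank = 3 < 5 unknowns, so there are infinitely many solutions.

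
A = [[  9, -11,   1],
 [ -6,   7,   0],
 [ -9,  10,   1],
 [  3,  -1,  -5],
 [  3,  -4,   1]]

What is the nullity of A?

1

Row reduce to echelon form.
R2 ← R2 + (2/3)·R1: [0, -1/3, 2/3]
R3 ← R3 + R1: [0, -1, 2]
R4 ← R4 − (1/3)·R1: [0, 8/3, -16/3]
R5 ← R5 − (1/3)·R1: [0, -1/3, 2/3]
R3 ← R3 − (3)·R2: [0, 0, 0]
R4 ← R4 + (8)·R2: [0, 0, 0]
R5 ← R5 − R2: [0, 0, 0]
2 nonzero rows, so rank(A) = 2.
A has 3 columns; by rank–nullity, nullity = 3 − 2 = 1.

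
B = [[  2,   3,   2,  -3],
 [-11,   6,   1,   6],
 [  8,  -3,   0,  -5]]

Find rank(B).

2

Row reduce to echelon form.
R2 ← R2 + (11/2)·R1: [0, 45/2, 12, -21/2]
R3 ← R3 − (4)·R1: [0, -15, -8, 7]
R3 ← R3 + (2/3)·R2: [0, 0, 0, 0]
Echelon form has 2 nonzero rows, so rank(B) = 2.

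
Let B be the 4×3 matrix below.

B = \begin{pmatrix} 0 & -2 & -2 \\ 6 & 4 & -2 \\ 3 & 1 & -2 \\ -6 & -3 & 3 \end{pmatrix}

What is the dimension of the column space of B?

Row reduce to echelon form.
Swap R1 ↔ R2
R3 ← R3 − (1/2)·R1: [0, -1, -1]
R4 ← R4 + R1: [0, 1, 1]
R3 ← R3 − (1/2)·R2: [0, 0, 0]
R4 ← R4 + (1/2)·R2: [0, 0, 0]
Echelon form has 2 nonzero rows, so rank(B) = 2.
The column space has dimension equal to the rank: 2.

2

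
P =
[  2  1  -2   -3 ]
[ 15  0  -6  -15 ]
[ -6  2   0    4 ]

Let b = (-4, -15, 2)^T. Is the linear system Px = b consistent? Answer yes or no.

yes

Row reduce the augmented matrix [P | b].
R2 ← R2 − (15/2)·R1: [0, -15/2, 9, 15/2, 15]
R3 ← R3 + (3)·R1: [0, 5, -6, -5, -10]
R3 ← R3 + (2/3)·R2: [0, 0, 0, 0, 0]
The echelon form has 2 nonzero rows, and every pivot lies in the first 4 columns, so rank(P) = rank([P|b]) = 2.
The system is consistent.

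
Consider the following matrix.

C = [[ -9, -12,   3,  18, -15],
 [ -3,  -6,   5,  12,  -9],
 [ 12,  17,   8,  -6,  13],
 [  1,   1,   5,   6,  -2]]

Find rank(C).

Row reduce to echelon form.
R2 ← R2 − (1/3)·R1: [0, -2, 4, 6, -4]
R3 ← R3 + (4/3)·R1: [0, 1, 12, 18, -7]
R4 ← R4 + (1/9)·R1: [0, -1/3, 16/3, 8, -11/3]
R3 ← R3 + (1/2)·R2: [0, 0, 14, 21, -9]
R4 ← R4 − (1/6)·R2: [0, 0, 14/3, 7, -3]
R4 ← R4 − (1/3)·R3: [0, 0, 0, 0, 0]
Echelon form has 3 nonzero rows, so rank(C) = 3.

3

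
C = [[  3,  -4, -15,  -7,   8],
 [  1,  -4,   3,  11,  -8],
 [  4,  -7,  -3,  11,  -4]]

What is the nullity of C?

2

Row reduce to echelon form.
R2 ← R2 − (1/3)·R1: [0, -8/3, 8, 40/3, -32/3]
R3 ← R3 − (4/3)·R1: [0, -5/3, 17, 61/3, -44/3]
R3 ← R3 − (5/8)·R2: [0, 0, 12, 12, -8]
3 nonzero rows, so rank(C) = 3.
C has 5 columns; by rank–nullity, nullity = 5 − 3 = 2.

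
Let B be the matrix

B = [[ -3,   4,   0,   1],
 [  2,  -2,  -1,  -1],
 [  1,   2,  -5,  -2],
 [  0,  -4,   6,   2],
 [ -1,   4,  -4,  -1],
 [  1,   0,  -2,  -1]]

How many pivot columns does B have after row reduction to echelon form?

2

Row reduce to echelon form.
R2 ← R2 + (2/3)·R1: [0, 2/3, -1, -1/3]
R3 ← R3 + (1/3)·R1: [0, 10/3, -5, -5/3]
R5 ← R5 − (1/3)·R1: [0, 8/3, -4, -4/3]
R6 ← R6 + (1/3)·R1: [0, 4/3, -2, -2/3]
R3 ← R3 − (5)·R2: [0, 0, 0, 0]
R4 ← R4 + (6)·R2: [0, 0, 0, 0]
R5 ← R5 − (4)·R2: [0, 0, 0, 0]
R6 ← R6 − (2)·R2: [0, 0, 0, 0]
Echelon form has 2 nonzero rows, so rank(B) = 2.
Each nonzero row contributes one pivot column: 2 pivot columns.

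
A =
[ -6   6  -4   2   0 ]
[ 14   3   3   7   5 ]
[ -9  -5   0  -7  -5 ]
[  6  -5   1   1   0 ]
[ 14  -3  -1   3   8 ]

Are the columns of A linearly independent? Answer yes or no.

Row reduce A to echelon form.
R2 ← R2 + (7/3)·R1: [0, 17, -19/3, 35/3, 5]
R3 ← R3 − (3/2)·R1: [0, -14, 6, -10, -5]
R4 ← R4 + R1: [0, 1, -3, 3, 0]
R5 ← R5 + (7/3)·R1: [0, 11, -31/3, 23/3, 8]
R3 ← R3 + (14/17)·R2: [0, 0, 40/51, -20/51, -15/17]
R4 ← R4 − (1/17)·R2: [0, 0, -134/51, 118/51, -5/17]
R5 ← R5 − (11/17)·R2: [0, 0, -106/17, 2/17, 81/17]
R4 ← R4 + (67/20)·R3: [0, 0, 0, 1, -13/4]
R5 ← R5 + (159/20)·R3: [0, 0, 0, -3, -9/4]
R5 ← R5 + (3)·R4: [0, 0, 0, 0, -12]
5 pivots among 5 columns.
Every column is a pivot column, so the columns are linearly independent.

yes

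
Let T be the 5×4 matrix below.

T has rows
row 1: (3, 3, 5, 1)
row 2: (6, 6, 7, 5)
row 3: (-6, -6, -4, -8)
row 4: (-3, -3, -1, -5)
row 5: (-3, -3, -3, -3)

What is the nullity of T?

Row reduce to echelon form.
R2 ← R2 − (2)·R1: [0, 0, -3, 3]
R3 ← R3 + (2)·R1: [0, 0, 6, -6]
R4 ← R4 + R1: [0, 0, 4, -4]
R5 ← R5 + R1: [0, 0, 2, -2]
R3 ← R3 + (2)·R2: [0, 0, 0, 0]
R4 ← R4 + (4/3)·R2: [0, 0, 0, 0]
R5 ← R5 + (2/3)·R2: [0, 0, 0, 0]
2 nonzero rows, so rank(T) = 2.
T has 4 columns; by rank–nullity, nullity = 4 − 2 = 2.

2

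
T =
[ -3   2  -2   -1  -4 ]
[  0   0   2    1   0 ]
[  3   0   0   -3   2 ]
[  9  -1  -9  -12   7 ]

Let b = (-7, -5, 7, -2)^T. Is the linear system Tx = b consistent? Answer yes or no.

Row reduce the augmented matrix [T | b].
R3 ← R3 + R1: [0, 2, -2, -4, -2, 0]
R4 ← R4 + (3)·R1: [0, 5, -15, -15, -5, -23]
Swap R2 ↔ R3
R4 ← R4 − (5/2)·R2: [0, 0, -10, -5, 0, -23]
R4 ← R4 + (5)·R3: [0, 0, 0, 0, 0, -48]
The echelon form has 4 nonzero rows; the last pivot sits in the augmented column, so rank(T) = 3 but rank([T|b]) = 4.
Since the ranks differ, the system is inconsistent.

no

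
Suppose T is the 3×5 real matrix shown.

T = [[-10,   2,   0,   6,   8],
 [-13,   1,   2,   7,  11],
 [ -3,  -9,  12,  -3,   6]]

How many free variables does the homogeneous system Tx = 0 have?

3

Row reduce to echelon form.
R2 ← R2 − (13/10)·R1: [0, -8/5, 2, -4/5, 3/5]
R3 ← R3 − (3/10)·R1: [0, -48/5, 12, -24/5, 18/5]
R3 ← R3 − (6)·R2: [0, 0, 0, 0, 0]
2 nonzero rows, so rank(T) = 2.
T has 5 columns; by rank–nullity, nullity = 5 − 2 = 3.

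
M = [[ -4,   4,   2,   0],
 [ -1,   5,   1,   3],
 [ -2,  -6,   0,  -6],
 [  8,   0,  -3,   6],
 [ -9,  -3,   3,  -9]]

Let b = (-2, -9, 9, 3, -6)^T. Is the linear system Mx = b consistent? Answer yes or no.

no

Row reduce the augmented matrix [M | b].
R2 ← R2 − (1/4)·R1: [0, 4, 1/2, 3, -17/2]
R3 ← R3 − (1/2)·R1: [0, -8, -1, -6, 10]
R4 ← R4 + (2)·R1: [0, 8, 1, 6, -1]
R5 ← R5 − (9/4)·R1: [0, -12, -3/2, -9, -3/2]
R3 ← R3 + (2)·R2: [0, 0, 0, 0, -7]
R4 ← R4 − (2)·R2: [0, 0, 0, 0, 16]
R5 ← R5 + (3)·R2: [0, 0, 0, 0, -27]
R4 ← R4 + (16/7)·R3: [0, 0, 0, 0, 0]
R5 ← R5 − (27/7)·R3: [0, 0, 0, 0, 0]
The echelon form has 3 nonzero rows; the last pivot sits in the augmented column, so rank(M) = 2 but rank([M|b]) = 3.
Since the ranks differ, the system is inconsistent.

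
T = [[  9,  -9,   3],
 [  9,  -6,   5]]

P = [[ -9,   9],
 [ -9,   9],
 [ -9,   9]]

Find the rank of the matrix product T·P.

1

First compute TP:
[[-27,  27],
 [-72,  72]]
Now row reduce the product.
R2 ← R2 − (8/3)·R1: [0, 0]
1 nonzero row, so rank(TP) = 1.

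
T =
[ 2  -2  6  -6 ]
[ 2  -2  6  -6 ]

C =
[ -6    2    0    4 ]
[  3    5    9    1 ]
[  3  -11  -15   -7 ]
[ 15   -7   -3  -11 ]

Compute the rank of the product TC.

1

First compute TC:
[[-90, -30, -90,  30],
 [-90, -30, -90,  30]]
Now row reduce the product.
R2 ← R2 − R1: [0, 0, 0, 0]
1 nonzero row, so rank(TC) = 1.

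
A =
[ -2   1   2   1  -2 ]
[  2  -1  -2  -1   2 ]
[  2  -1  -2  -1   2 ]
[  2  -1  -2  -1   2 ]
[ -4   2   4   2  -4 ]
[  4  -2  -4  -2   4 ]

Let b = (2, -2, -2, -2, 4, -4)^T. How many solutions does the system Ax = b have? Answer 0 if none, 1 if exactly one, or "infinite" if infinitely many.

Row reduce the augmented matrix [A | b].
R2 ← R2 + R1: [0, 0, 0, 0, 0, 0]
R3 ← R3 + R1: [0, 0, 0, 0, 0, 0]
R4 ← R4 + R1: [0, 0, 0, 0, 0, 0]
R5 ← R5 − (2)·R1: [0, 0, 0, 0, 0, 0]
R6 ← R6 + (2)·R1: [0, 0, 0, 0, 0, 0]
The echelon form has 1 nonzero rows, and every pivot lies in the first 5 columns, so rank(A) = rank([A|b]) = 1.
The system is consistent.
rank = 1 < 5 unknowns, so there are infinitely many solutions.

infinite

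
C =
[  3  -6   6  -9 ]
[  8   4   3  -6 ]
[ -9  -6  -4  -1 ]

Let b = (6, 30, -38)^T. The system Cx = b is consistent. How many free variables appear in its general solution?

1

Row reduce the augmented matrix [C | b].
R2 ← R2 − (8/3)·R1: [0, 20, -13, 18, 14]
R3 ← R3 + (3)·R1: [0, -24, 14, -28, -20]
R3 ← R3 + (6/5)·R2: [0, 0, -8/5, -32/5, -16/5]
The echelon form has 3 nonzero rows, and every pivot lies in the first 4 columns, so rank(C) = rank([C|b]) = 3.
The system is consistent.
Free variables = (unknowns) − (rank) = 4 − 3 = 1.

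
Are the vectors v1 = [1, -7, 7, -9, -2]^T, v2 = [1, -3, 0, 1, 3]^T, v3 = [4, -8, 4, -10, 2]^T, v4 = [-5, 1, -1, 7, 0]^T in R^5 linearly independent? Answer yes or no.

Form the matrix with these vectors as rows and row reduce.
R2 ← R2 − R1: [0, 4, -7, 10, 5]
R3 ← R3 − (4)·R1: [0, 20, -24, 26, 10]
R4 ← R4 + (5)·R1: [0, -34, 34, -38, -10]
R3 ← R3 − (5)·R2: [0, 0, 11, -24, -15]
R4 ← R4 + (17/2)·R2: [0, 0, -51/2, 47, 65/2]
R4 ← R4 + (51/22)·R3: [0, 0, 0, -95/11, -25/11]
4 nonzero rows, so the 4 vectors span a space of dimension 4.
Since 4 = 4, the vectors are linearly independent.

yes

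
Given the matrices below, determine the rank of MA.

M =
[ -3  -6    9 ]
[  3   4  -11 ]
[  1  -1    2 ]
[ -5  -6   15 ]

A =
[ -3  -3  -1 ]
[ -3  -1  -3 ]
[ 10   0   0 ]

First compute MA:
[[117,  15,  21],
 [-131, -13, -15],
 [ 20,  -2,   2],
 [183,  21,  23]]
Now row reduce the product.
R2 ← R2 + (131/117)·R1: [0, 148/39, 332/39]
R3 ← R3 − (20/117)·R1: [0, -178/39, -62/39]
R4 ← R4 − (61/39)·R1: [0, -32/13, -128/13]
R3 ← R3 + (89/74)·R2: [0, 0, 320/37]
R4 ← R4 + (24/37)·R2: [0, 0, -160/37]
R4 ← R4 + (1/2)·R3: [0, 0, 0]
3 nonzero rows, so rank(MA) = 3.

3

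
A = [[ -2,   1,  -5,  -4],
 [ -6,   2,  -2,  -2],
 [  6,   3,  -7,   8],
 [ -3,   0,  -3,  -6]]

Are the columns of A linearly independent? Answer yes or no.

Row reduce A to echelon form.
R2 ← R2 − (3)·R1: [0, -1, 13, 10]
R3 ← R3 + (3)·R1: [0, 6, -22, -4]
R4 ← R4 − (3/2)·R1: [0, -3/2, 9/2, 0]
R3 ← R3 + (6)·R2: [0, 0, 56, 56]
R4 ← R4 − (3/2)·R2: [0, 0, -15, -15]
R4 ← R4 + (15/56)·R3: [0, 0, 0, 0]
3 pivots among 4 columns.
Only 3 < 4 pivot columns, so the columns are linearly dependent.

no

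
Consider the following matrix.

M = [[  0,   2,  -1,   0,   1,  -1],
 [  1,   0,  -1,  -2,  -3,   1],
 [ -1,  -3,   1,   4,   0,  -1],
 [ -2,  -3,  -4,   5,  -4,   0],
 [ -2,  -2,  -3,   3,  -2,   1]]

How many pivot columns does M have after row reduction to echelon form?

4

Row reduce to echelon form.
Swap R1 ↔ R2
R3 ← R3 + R1: [0, -3, 0, 2, -3, 0]
R4 ← R4 + (2)·R1: [0, -3, -6, 1, -10, 2]
R5 ← R5 + (2)·R1: [0, -2, -5, -1, -8, 3]
R3 ← R3 + (3/2)·R2: [0, 0, -3/2, 2, -3/2, -3/2]
R4 ← R4 + (3/2)·R2: [0, 0, -15/2, 1, -17/2, 1/2]
R5 ← R5 + R2: [0, 0, -6, -1, -7, 2]
R4 ← R4 − (5)·R3: [0, 0, 0, -9, -1, 8]
R5 ← R5 − (4)·R3: [0, 0, 0, -9, -1, 8]
R5 ← R5 − R4: [0, 0, 0, 0, 0, 0]
Echelon form has 4 nonzero rows, so rank(M) = 4.
Each nonzero row contributes one pivot column: 4 pivot columns.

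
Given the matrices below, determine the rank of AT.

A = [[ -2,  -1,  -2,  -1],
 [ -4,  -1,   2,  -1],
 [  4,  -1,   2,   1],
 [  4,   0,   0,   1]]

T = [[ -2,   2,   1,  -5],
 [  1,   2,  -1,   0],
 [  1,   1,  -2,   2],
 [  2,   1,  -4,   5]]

3

First compute AT:
[[ -1,  -9,   7,   1],
 [  7,  -9,  -3,  19],
 [ -5,   9,  -3, -11],
 [ -6,   9,   0, -15]]
Now row reduce the product.
R2 ← R2 + (7)·R1: [0, -72, 46, 26]
R3 ← R3 − (5)·R1: [0, 54, -38, -16]
R4 ← R4 − (6)·R1: [0, 63, -42, -21]
R3 ← R3 + (3/4)·R2: [0, 0, -7/2, 7/2]
R4 ← R4 + (7/8)·R2: [0, 0, -7/4, 7/4]
R4 ← R4 − (1/2)·R3: [0, 0, 0, 0]
3 nonzero rows, so rank(AT) = 3.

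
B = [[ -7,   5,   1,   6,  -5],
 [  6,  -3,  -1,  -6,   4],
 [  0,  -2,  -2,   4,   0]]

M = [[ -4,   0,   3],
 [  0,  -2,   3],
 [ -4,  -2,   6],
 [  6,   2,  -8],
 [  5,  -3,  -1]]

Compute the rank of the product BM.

First compute BM:
[[ 35,  15, -43],
 [-36, -16,  47],
 [ 32,  16, -50]]
Now row reduce the product.
R2 ← R2 + (36/35)·R1: [0, -4/7, 97/35]
R3 ← R3 − (32/35)·R1: [0, 16/7, -374/35]
R3 ← R3 + (4)·R2: [0, 0, 2/5]
3 nonzero rows, so rank(BM) = 3.

3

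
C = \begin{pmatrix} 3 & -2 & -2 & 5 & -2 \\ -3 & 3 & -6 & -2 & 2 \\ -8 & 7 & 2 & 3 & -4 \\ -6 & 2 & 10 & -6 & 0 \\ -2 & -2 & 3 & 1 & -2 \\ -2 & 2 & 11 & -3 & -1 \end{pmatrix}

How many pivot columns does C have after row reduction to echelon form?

Row reduce to echelon form.
R2 ← R2 + R1: [0, 1, -8, 3, 0]
R3 ← R3 + (8/3)·R1: [0, 5/3, -10/3, 49/3, -28/3]
R4 ← R4 + (2)·R1: [0, -2, 6, 4, -4]
R5 ← R5 + (2/3)·R1: [0, -10/3, 5/3, 13/3, -10/3]
R6 ← R6 + (2/3)·R1: [0, 2/3, 29/3, 1/3, -7/3]
R3 ← R3 − (5/3)·R2: [0, 0, 10, 34/3, -28/3]
R4 ← R4 + (2)·R2: [0, 0, -10, 10, -4]
R5 ← R5 + (10/3)·R2: [0, 0, -25, 43/3, -10/3]
R6 ← R6 − (2/3)·R2: [0, 0, 15, -5/3, -7/3]
R4 ← R4 + R3: [0, 0, 0, 64/3, -40/3]
R5 ← R5 + (5/2)·R3: [0, 0, 0, 128/3, -80/3]
R6 ← R6 − (3/2)·R3: [0, 0, 0, -56/3, 35/3]
R5 ← R5 − (2)·R4: [0, 0, 0, 0, 0]
R6 ← R6 + (7/8)·R4: [0, 0, 0, 0, 0]
Echelon form has 4 nonzero rows, so rank(C) = 4.
Each nonzero row contributes one pivot column: 4 pivot columns.

4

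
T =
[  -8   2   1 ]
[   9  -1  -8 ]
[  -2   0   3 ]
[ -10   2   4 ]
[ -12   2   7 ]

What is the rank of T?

Row reduce to echelon form.
R2 ← R2 + (9/8)·R1: [0, 5/4, -55/8]
R3 ← R3 − (1/4)·R1: [0, -1/2, 11/4]
R4 ← R4 − (5/4)·R1: [0, -1/2, 11/4]
R5 ← R5 − (3/2)·R1: [0, -1, 11/2]
R3 ← R3 + (2/5)·R2: [0, 0, 0]
R4 ← R4 + (2/5)·R2: [0, 0, 0]
R5 ← R5 + (4/5)·R2: [0, 0, 0]
Echelon form has 2 nonzero rows, so rank(T) = 2.

2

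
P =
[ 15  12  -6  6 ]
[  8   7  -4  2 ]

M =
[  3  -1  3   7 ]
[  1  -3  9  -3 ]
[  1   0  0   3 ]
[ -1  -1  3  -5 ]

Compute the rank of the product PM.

2

First compute PM:
[[ 45, -57, 171,  21],
 [ 25, -31,  93,  13]]
Now row reduce the product.
R2 ← R2 − (5/9)·R1: [0, 2/3, -2, 4/3]
2 nonzero rows, so rank(PM) = 2.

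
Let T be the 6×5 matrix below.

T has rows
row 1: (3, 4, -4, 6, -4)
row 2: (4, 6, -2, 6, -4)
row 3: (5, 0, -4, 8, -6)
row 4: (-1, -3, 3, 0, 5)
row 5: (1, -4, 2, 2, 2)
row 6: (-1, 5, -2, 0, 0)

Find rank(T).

Row reduce to echelon form.
R2 ← R2 − (4/3)·R1: [0, 2/3, 10/3, -2, 4/3]
R3 ← R3 − (5/3)·R1: [0, -20/3, 8/3, -2, 2/3]
R4 ← R4 + (1/3)·R1: [0, -5/3, 5/3, 2, 11/3]
R5 ← R5 − (1/3)·R1: [0, -16/3, 10/3, 0, 10/3]
R6 ← R6 + (1/3)·R1: [0, 19/3, -10/3, 2, -4/3]
R3 ← R3 + (10)·R2: [0, 0, 36, -22, 14]
R4 ← R4 + (5/2)·R2: [0, 0, 10, -3, 7]
R5 ← R5 + (8)·R2: [0, 0, 30, -16, 14]
R6 ← R6 − (19/2)·R2: [0, 0, -35, 21, -14]
R4 ← R4 − (5/18)·R3: [0, 0, 0, 28/9, 28/9]
R5 ← R5 − (5/6)·R3: [0, 0, 0, 7/3, 7/3]
R6 ← R6 + (35/36)·R3: [0, 0, 0, -7/18, -7/18]
R5 ← R5 − (3/4)·R4: [0, 0, 0, 0, 0]
R6 ← R6 + (1/8)·R4: [0, 0, 0, 0, 0]
Echelon form has 4 nonzero rows, so rank(T) = 4.

4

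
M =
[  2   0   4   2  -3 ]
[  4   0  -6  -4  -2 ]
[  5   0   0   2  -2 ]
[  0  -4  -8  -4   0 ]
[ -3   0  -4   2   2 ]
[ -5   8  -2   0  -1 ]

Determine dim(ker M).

0

Row reduce to echelon form.
R2 ← R2 − (2)·R1: [0, 0, -14, -8, 4]
R3 ← R3 − (5/2)·R1: [0, 0, -10, -3, 11/2]
R5 ← R5 + (3/2)·R1: [0, 0, 2, 5, -5/2]
R6 ← R6 + (5/2)·R1: [0, 8, 8, 5, -17/2]
Swap R2 ↔ R4
R6 ← R6 + (2)·R2: [0, 0, -8, -3, -17/2]
R4 ← R4 − (7/5)·R3: [0, 0, 0, -19/5, -37/10]
R5 ← R5 + (1/5)·R3: [0, 0, 0, 22/5, -7/5]
R6 ← R6 − (4/5)·R3: [0, 0, 0, -3/5, -129/10]
R5 ← R5 + (22/19)·R4: [0, 0, 0, 0, -108/19]
R6 ← R6 − (3/19)·R4: [0, 0, 0, 0, -234/19]
R6 ← R6 − (13/6)·R5: [0, 0, 0, 0, 0]
5 nonzero rows, so rank(M) = 5.
M has 5 columns; by rank–nullity, nullity = 5 − 5 = 0.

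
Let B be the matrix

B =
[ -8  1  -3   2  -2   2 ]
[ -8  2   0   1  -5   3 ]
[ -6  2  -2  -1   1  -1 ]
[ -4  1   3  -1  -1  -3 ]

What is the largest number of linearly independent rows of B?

4

Row reduce to echelon form.
R2 ← R2 − R1: [0, 1, 3, -1, -3, 1]
R3 ← R3 − (3/4)·R1: [0, 5/4, 1/4, -5/2, 5/2, -5/2]
R4 ← R4 − (1/2)·R1: [0, 1/2, 9/2, -2, 0, -4]
R3 ← R3 − (5/4)·R2: [0, 0, -7/2, -5/4, 25/4, -15/4]
R4 ← R4 − (1/2)·R2: [0, 0, 3, -3/2, 3/2, -9/2]
R4 ← R4 + (6/7)·R3: [0, 0, 0, -18/7, 48/7, -54/7]
Echelon form has 4 nonzero rows, so rank(B) = 4.
The rank gives the maximum number of linearly independent rows: 4.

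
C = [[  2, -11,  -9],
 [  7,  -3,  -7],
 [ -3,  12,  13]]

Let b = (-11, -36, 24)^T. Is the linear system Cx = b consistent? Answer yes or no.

Row reduce the augmented matrix [C | b].
R2 ← R2 − (7/2)·R1: [0, 71/2, 49/2, 5/2]
R3 ← R3 + (3/2)·R1: [0, -9/2, -1/2, 15/2]
R3 ← R3 + (9/71)·R2: [0, 0, 185/71, 555/71]
The echelon form has 3 nonzero rows, and every pivot lies in the first 3 columns, so rank(C) = rank([C|b]) = 3.
The system is consistent.

yes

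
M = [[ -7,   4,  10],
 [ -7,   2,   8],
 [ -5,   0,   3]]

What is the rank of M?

3

Row reduce to echelon form.
R2 ← R2 − R1: [0, -2, -2]
R3 ← R3 − (5/7)·R1: [0, -20/7, -29/7]
R3 ← R3 − (10/7)·R2: [0, 0, -9/7]
Echelon form has 3 nonzero rows, so rank(M) = 3.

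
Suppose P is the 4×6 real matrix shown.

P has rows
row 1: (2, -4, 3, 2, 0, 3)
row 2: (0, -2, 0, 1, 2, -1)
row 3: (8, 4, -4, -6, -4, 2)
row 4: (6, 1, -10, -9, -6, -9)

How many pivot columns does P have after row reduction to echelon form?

4

Row reduce to echelon form.
R3 ← R3 − (4)·R1: [0, 20, -16, -14, -4, -10]
R4 ← R4 − (3)·R1: [0, 13, -19, -15, -6, -18]
R3 ← R3 + (10)·R2: [0, 0, -16, -4, 16, -20]
R4 ← R4 + (13/2)·R2: [0, 0, -19, -17/2, 7, -49/2]
R4 ← R4 − (19/16)·R3: [0, 0, 0, -15/4, -12, -3/4]
Echelon form has 4 nonzero rows, so rank(P) = 4.
Each nonzero row contributes one pivot column: 4 pivot columns.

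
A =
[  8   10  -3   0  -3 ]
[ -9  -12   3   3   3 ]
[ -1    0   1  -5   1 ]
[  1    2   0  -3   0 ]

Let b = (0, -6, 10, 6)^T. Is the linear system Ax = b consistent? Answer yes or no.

Row reduce the augmented matrix [A | b].
R2 ← R2 + (9/8)·R1: [0, -3/4, -3/8, 3, -3/8, -6]
R3 ← R3 + (1/8)·R1: [0, 5/4, 5/8, -5, 5/8, 10]
R4 ← R4 − (1/8)·R1: [0, 3/4, 3/8, -3, 3/8, 6]
R3 ← R3 + (5/3)·R2: [0, 0, 0, 0, 0, 0]
R4 ← R4 + R2: [0, 0, 0, 0, 0, 0]
The echelon form has 2 nonzero rows, and every pivot lies in the first 5 columns, so rank(A) = rank([A|b]) = 2.
The system is consistent.

yes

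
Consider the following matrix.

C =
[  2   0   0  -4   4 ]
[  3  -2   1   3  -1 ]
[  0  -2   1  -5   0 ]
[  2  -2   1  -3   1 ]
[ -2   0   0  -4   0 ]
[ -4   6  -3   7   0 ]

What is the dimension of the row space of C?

Row reduce to echelon form.
R2 ← R2 − (3/2)·R1: [0, -2, 1, 9, -7]
R4 ← R4 − R1: [0, -2, 1, 1, -3]
R5 ← R5 + R1: [0, 0, 0, -8, 4]
R6 ← R6 + (2)·R1: [0, 6, -3, -1, 8]
R3 ← R3 − R2: [0, 0, 0, -14, 7]
R4 ← R4 − R2: [0, 0, 0, -8, 4]
R6 ← R6 + (3)·R2: [0, 0, 0, 26, -13]
R4 ← R4 − (4/7)·R3: [0, 0, 0, 0, 0]
R5 ← R5 − (4/7)·R3: [0, 0, 0, 0, 0]
R6 ← R6 + (13/7)·R3: [0, 0, 0, 0, 0]
Echelon form has 3 nonzero rows, so rank(C) = 3.
The row space has dimension equal to the rank: 3.

3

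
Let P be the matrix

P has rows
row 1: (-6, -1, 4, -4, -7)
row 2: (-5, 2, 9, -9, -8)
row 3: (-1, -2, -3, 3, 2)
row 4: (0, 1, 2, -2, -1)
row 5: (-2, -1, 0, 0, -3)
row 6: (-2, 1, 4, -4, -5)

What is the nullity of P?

2

Row reduce to echelon form.
R2 ← R2 − (5/6)·R1: [0, 17/6, 17/3, -17/3, -13/6]
R3 ← R3 − (1/6)·R1: [0, -11/6, -11/3, 11/3, 19/6]
R5 ← R5 − (1/3)·R1: [0, -2/3, -4/3, 4/3, -2/3]
R6 ← R6 − (1/3)·R1: [0, 4/3, 8/3, -8/3, -8/3]
R3 ← R3 + (11/17)·R2: [0, 0, 0, 0, 30/17]
R4 ← R4 − (6/17)·R2: [0, 0, 0, 0, -4/17]
R5 ← R5 + (4/17)·R2: [0, 0, 0, 0, -20/17]
R6 ← R6 − (8/17)·R2: [0, 0, 0, 0, -28/17]
R4 ← R4 + (2/15)·R3: [0, 0, 0, 0, 0]
R5 ← R5 + (2/3)·R3: [0, 0, 0, 0, 0]
R6 ← R6 + (14/15)·R3: [0, 0, 0, 0, 0]
3 nonzero rows, so rank(P) = 3.
P has 5 columns; by rank–nullity, nullity = 5 − 3 = 2.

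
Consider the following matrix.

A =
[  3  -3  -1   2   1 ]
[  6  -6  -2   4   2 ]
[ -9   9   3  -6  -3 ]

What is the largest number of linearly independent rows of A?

1

Row reduce to echelon form.
R2 ← R2 − (2)·R1: [0, 0, 0, 0, 0]
R3 ← R3 + (3)·R1: [0, 0, 0, 0, 0]
Echelon form has 1 nonzero row, so rank(A) = 1.
The rank gives the maximum number of linearly independent rows: 1.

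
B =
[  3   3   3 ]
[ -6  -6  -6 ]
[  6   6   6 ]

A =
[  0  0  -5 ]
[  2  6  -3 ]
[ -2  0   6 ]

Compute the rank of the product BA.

First compute BA:
[[  0,  18,  -6],
 [  0, -36,  12],
 [  0,  36, -12]]
Now row reduce the product.
R2 ← R2 + (2)·R1: [0, 0, 0]
R3 ← R3 − (2)·R1: [0, 0, 0]
1 nonzero row, so rank(BA) = 1.

1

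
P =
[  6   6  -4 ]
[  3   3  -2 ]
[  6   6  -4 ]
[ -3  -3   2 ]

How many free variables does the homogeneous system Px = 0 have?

2

Row reduce to echelon form.
R2 ← R2 − (1/2)·R1: [0, 0, 0]
R3 ← R3 − R1: [0, 0, 0]
R4 ← R4 + (1/2)·R1: [0, 0, 0]
1 nonzero row, so rank(P) = 1.
P has 3 columns; by rank–nullity, nullity = 3 − 1 = 2.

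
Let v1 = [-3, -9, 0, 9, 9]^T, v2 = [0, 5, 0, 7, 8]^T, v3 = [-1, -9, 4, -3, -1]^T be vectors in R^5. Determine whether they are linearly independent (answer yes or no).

yes

Form the matrix with these vectors as rows and row reduce.
R3 ← R3 − (1/3)·R1: [0, -6, 4, -6, -4]
R3 ← R3 + (6/5)·R2: [0, 0, 4, 12/5, 28/5]
3 nonzero rows, so the 3 vectors span a space of dimension 3.
Since 3 = 3, the vectors are linearly independent.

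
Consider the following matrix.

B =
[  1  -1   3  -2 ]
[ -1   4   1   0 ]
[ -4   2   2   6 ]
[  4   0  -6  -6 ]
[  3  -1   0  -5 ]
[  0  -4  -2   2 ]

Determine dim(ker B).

1

Row reduce to echelon form.
R2 ← R2 + R1: [0, 3, 4, -2]
R3 ← R3 + (4)·R1: [0, -2, 14, -2]
R4 ← R4 − (4)·R1: [0, 4, -18, 2]
R5 ← R5 − (3)·R1: [0, 2, -9, 1]
R3 ← R3 + (2/3)·R2: [0, 0, 50/3, -10/3]
R4 ← R4 − (4/3)·R2: [0, 0, -70/3, 14/3]
R5 ← R5 − (2/3)·R2: [0, 0, -35/3, 7/3]
R6 ← R6 + (4/3)·R2: [0, 0, 10/3, -2/3]
R4 ← R4 + (7/5)·R3: [0, 0, 0, 0]
R5 ← R5 + (7/10)·R3: [0, 0, 0, 0]
R6 ← R6 − (1/5)·R3: [0, 0, 0, 0]
3 nonzero rows, so rank(B) = 3.
B has 4 columns; by rank–nullity, nullity = 4 − 3 = 1.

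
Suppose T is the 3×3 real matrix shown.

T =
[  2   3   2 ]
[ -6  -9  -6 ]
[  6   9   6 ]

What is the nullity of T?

2

Row reduce to echelon form.
R2 ← R2 + (3)·R1: [0, 0, 0]
R3 ← R3 − (3)·R1: [0, 0, 0]
1 nonzero row, so rank(T) = 1.
T has 3 columns; by rank–nullity, nullity = 3 − 1 = 2.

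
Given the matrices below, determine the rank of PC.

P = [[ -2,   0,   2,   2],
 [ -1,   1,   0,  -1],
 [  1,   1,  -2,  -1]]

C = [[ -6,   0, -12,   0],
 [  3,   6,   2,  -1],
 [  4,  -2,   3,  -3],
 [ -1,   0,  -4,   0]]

First compute PC:
[[ 18,  -4,  22,  -6],
 [ 10,   6,  18,  -1],
 [-10,  10, -12,   5]]
Now row reduce the product.
R2 ← R2 − (5/9)·R1: [0, 74/9, 52/9, 7/3]
R3 ← R3 + (5/9)·R1: [0, 70/9, 2/9, 5/3]
R3 ← R3 − (35/37)·R2: [0, 0, -194/37, -20/37]
3 nonzero rows, so rank(PC) = 3.

3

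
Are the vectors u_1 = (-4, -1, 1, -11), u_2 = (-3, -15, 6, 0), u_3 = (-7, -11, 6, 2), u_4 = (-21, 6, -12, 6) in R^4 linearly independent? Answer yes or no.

Form the matrix with these vectors as rows and row reduce.
R2 ← R2 − (3/4)·R1: [0, -57/4, 21/4, 33/4]
R3 ← R3 − (7/4)·R1: [0, -37/4, 17/4, 85/4]
R4 ← R4 − (21/4)·R1: [0, 45/4, -69/4, 255/4]
R3 ← R3 − (37/57)·R2: [0, 0, 16/19, 302/19]
R4 ← R4 + (15/19)·R2: [0, 0, -249/19, 1335/19]
R4 ← R4 + (249/16)·R3: [0, 0, 0, 2541/8]
4 nonzero rows, so the 4 vectors span a space of dimension 4.
Since 4 = 4, the vectors are linearly independent.

yes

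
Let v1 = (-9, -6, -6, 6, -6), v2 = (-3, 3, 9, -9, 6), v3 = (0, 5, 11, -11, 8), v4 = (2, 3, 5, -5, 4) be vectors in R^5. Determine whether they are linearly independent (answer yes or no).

no

Form the matrix with these vectors as rows and row reduce.
R2 ← R2 − (1/3)·R1: [0, 5, 11, -11, 8]
R4 ← R4 + (2/9)·R1: [0, 5/3, 11/3, -11/3, 8/3]
R3 ← R3 − R2: [0, 0, 0, 0, 0]
R4 ← R4 − (1/3)·R2: [0, 0, 0, 0, 0]
2 nonzero rows, so the 4 vectors span a space of dimension 2.
Since 2 < 4, the vectors are linearly dependent.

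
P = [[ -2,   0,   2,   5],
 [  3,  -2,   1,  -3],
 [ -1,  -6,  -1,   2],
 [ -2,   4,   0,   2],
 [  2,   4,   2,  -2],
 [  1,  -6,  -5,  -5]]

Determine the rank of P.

3

Row reduce to echelon form.
R2 ← R2 + (3/2)·R1: [0, -2, 4, 9/2]
R3 ← R3 − (1/2)·R1: [0, -6, -2, -1/2]
R4 ← R4 − R1: [0, 4, -2, -3]
R5 ← R5 + R1: [0, 4, 4, 3]
R6 ← R6 + (1/2)·R1: [0, -6, -4, -5/2]
R3 ← R3 − (3)·R2: [0, 0, -14, -14]
R4 ← R4 + (2)·R2: [0, 0, 6, 6]
R5 ← R5 + (2)·R2: [0, 0, 12, 12]
R6 ← R6 − (3)·R2: [0, 0, -16, -16]
R4 ← R4 + (3/7)·R3: [0, 0, 0, 0]
R5 ← R5 + (6/7)·R3: [0, 0, 0, 0]
R6 ← R6 − (8/7)·R3: [0, 0, 0, 0]
Echelon form has 3 nonzero rows, so rank(P) = 3.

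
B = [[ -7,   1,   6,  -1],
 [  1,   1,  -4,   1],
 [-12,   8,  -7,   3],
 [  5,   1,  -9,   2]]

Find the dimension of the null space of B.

2

Row reduce to echelon form.
R2 ← R2 + (1/7)·R1: [0, 8/7, -22/7, 6/7]
R3 ← R3 − (12/7)·R1: [0, 44/7, -121/7, 33/7]
R4 ← R4 + (5/7)·R1: [0, 12/7, -33/7, 9/7]
R3 ← R3 − (11/2)·R2: [0, 0, 0, 0]
R4 ← R4 − (3/2)·R2: [0, 0, 0, 0]
2 nonzero rows, so rank(B) = 2.
B has 4 columns; by rank–nullity, nullity = 4 − 2 = 2.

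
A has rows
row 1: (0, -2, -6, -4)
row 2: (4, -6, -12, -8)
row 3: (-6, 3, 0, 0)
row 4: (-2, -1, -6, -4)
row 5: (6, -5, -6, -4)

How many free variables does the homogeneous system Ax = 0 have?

2

Row reduce to echelon form.
Swap R1 ↔ R2
R3 ← R3 + (3/2)·R1: [0, -6, -18, -12]
R4 ← R4 + (1/2)·R1: [0, -4, -12, -8]
R5 ← R5 − (3/2)·R1: [0, 4, 12, 8]
R3 ← R3 − (3)·R2: [0, 0, 0, 0]
R4 ← R4 − (2)·R2: [0, 0, 0, 0]
R5 ← R5 + (2)·R2: [0, 0, 0, 0]
2 nonzero rows, so rank(A) = 2.
A has 4 columns; by rank–nullity, nullity = 4 − 2 = 2.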